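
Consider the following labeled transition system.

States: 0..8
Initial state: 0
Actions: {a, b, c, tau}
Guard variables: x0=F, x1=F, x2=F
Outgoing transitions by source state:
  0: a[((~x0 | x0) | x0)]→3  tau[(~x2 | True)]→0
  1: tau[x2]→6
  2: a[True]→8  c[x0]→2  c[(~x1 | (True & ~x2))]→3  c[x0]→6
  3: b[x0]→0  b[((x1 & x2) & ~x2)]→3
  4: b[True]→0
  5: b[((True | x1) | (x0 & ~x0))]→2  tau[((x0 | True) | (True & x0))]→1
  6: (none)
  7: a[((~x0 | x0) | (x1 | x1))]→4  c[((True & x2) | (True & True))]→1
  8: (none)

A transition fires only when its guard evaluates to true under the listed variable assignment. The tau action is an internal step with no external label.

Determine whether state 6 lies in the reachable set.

9 transition(s) survive guard evaluation.
L0 = {0}
L1 = {3}  now seen {0,3}
Reachable = {0,3}

Answer: UNREACHABLE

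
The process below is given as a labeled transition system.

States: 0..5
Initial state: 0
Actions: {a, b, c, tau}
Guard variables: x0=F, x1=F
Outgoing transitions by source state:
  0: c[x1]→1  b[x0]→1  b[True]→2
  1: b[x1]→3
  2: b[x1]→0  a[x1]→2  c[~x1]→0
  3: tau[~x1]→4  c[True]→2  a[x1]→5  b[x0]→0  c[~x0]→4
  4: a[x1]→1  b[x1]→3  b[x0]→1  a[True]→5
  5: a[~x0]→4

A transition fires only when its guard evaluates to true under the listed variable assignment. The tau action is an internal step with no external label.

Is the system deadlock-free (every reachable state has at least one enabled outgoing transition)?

Reach set: {0,2}
  0: b→2  [deg 1]
  2: c→0  [deg 1]

Answer: DEADLOCK-FREE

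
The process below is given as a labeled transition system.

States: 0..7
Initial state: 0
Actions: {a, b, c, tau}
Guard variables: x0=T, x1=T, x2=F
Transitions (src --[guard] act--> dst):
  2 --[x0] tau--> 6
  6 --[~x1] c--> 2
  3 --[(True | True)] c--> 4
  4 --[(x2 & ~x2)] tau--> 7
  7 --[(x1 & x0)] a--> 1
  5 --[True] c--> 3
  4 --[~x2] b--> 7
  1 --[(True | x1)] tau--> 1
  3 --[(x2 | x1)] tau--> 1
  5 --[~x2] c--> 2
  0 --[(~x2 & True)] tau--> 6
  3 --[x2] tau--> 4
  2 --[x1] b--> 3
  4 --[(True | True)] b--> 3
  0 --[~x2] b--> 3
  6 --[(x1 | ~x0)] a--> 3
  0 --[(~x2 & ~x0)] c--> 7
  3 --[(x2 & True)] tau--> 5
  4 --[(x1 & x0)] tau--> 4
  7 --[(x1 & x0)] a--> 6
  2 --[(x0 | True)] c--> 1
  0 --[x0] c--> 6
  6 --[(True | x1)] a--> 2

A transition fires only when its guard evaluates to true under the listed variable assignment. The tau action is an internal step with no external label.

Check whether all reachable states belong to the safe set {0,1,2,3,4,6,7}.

Inv-set: {0,1,2,3,4,6,7}
Reach set: {0,1,2,3,4,6,7}
  0: ok
  1: ok
  2: ok
  3: ok
  4: ok
  6: ok
  7: ok

Answer: INVARIANT HOLDS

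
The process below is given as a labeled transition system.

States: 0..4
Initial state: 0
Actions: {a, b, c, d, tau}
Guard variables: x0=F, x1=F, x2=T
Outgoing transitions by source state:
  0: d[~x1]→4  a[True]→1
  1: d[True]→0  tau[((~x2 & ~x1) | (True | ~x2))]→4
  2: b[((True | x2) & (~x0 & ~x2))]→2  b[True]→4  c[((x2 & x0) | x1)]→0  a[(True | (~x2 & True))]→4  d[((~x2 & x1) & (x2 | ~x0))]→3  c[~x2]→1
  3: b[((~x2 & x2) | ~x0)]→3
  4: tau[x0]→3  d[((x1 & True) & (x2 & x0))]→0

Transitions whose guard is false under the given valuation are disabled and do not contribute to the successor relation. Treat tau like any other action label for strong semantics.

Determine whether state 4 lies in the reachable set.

Answer: REACHABLE

Analysis:
Guard filter leaves 7 enabled edge(s).
Layer 0: {0}
Layer 1: {1,4}  cumulative {0,1,4}
Reach set: {0,1,4}
witness 4: d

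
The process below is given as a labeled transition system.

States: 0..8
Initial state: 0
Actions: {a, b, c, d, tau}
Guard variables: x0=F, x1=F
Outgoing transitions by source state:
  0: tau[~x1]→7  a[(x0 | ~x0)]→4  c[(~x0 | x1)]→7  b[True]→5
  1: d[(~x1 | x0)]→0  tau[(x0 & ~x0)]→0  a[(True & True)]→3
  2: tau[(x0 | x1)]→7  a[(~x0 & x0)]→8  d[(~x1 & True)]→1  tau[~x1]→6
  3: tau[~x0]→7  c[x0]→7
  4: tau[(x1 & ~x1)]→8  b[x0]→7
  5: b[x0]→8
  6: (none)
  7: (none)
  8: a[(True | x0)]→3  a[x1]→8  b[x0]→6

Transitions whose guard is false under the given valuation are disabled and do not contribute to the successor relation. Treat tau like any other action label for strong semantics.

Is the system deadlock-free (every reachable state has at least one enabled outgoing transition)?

R = {0,4,5,7}
  0: a→4  b→5  c→7  tau→7  [deg 4]
  4: ∅  [deadlock]
  5: ∅  [deadlock]
  7: ∅  [deadlock]
Path to 4: a

Answer: DEADLOCK at state 4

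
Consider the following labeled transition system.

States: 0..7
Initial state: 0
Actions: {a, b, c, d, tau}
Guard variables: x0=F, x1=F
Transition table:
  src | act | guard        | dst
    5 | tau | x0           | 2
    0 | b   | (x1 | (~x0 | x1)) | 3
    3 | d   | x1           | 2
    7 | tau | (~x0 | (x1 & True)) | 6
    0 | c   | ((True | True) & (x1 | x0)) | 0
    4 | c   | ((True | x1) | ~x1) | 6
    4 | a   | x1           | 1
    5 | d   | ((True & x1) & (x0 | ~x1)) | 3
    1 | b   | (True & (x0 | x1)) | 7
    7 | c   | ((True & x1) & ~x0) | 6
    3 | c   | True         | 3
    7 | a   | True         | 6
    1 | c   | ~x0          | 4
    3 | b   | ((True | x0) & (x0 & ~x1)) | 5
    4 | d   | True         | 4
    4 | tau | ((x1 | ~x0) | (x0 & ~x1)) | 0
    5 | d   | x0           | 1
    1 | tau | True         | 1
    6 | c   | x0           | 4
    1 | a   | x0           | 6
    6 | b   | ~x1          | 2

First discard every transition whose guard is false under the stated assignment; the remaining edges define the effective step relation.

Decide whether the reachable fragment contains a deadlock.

Reachable = {0,3}
  0: b→3  [deg 1]
  3: c→3  [deg 1]

Answer: DEADLOCK-FREE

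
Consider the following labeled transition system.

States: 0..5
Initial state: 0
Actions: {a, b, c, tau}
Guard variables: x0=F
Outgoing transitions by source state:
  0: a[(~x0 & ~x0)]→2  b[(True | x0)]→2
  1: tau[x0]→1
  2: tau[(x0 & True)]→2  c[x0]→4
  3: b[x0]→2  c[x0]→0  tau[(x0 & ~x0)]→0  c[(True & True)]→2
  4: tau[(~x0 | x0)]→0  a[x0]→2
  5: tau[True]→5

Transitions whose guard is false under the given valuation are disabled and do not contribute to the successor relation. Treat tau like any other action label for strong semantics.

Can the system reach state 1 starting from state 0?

Answer: UNREACHABLE

Analysis:
Guard filter leaves 5 enabled edge(s).
depth 0: {0}
depth 1: {2}  total {0,2}
Reachable = {0,2}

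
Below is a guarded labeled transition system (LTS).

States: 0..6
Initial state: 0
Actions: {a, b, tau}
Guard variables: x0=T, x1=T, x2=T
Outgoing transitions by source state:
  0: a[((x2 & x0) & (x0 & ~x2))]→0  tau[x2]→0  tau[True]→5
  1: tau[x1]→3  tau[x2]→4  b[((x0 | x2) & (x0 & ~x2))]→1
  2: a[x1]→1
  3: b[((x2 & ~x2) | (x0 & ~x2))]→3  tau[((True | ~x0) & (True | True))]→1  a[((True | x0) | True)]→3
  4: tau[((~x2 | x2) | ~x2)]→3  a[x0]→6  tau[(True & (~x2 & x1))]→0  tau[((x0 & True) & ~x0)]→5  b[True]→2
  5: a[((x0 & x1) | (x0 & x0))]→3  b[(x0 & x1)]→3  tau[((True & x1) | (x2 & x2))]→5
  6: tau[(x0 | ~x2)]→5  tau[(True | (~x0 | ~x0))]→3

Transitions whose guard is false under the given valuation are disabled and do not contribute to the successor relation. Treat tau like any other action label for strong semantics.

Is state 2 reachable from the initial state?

Answer: REACHABLE

Working:
Guard filter leaves 15 enabled edge(s).
L0 = {0}
L1 = {5}  cumulative {0,5}
L2 = {3}  cumulative {0,3,5}
L3 = {1}  cumulative {0,1,3,5}
L4 = {4}  cumulative {0,1,3,4,5}
L5 = {2,6}  cumulative {0,1,2,3,4,5,6}
Reachable = {0,1,2,3,4,5,6}
witness 2: tau·a·tau·tau·b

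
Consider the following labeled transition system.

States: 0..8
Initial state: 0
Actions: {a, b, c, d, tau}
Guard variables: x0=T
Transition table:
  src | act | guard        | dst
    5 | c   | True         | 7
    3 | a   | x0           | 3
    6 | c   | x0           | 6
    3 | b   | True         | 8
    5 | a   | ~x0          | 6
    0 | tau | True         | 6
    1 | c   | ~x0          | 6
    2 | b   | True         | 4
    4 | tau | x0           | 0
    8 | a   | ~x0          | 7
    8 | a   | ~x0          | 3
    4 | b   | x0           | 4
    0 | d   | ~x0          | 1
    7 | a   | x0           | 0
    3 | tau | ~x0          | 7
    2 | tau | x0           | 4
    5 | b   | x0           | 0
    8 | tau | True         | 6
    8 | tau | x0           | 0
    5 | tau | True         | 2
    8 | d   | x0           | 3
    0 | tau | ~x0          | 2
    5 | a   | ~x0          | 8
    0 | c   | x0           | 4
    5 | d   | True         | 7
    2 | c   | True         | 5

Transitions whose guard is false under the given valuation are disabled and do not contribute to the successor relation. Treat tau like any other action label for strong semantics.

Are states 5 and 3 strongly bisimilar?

Answer: NOT BISIMILAR

Trace:
Bisimulation quotient by refinement:
  π0 = {{0,1,2,3,4,5,6,7,8}}
  π1 = {{0},{1},{2},{3},{4},{5},{6},{7},{8}}
Fixed point at round 2; 9 class(es).
class of 5: {5}; class of 3: {3}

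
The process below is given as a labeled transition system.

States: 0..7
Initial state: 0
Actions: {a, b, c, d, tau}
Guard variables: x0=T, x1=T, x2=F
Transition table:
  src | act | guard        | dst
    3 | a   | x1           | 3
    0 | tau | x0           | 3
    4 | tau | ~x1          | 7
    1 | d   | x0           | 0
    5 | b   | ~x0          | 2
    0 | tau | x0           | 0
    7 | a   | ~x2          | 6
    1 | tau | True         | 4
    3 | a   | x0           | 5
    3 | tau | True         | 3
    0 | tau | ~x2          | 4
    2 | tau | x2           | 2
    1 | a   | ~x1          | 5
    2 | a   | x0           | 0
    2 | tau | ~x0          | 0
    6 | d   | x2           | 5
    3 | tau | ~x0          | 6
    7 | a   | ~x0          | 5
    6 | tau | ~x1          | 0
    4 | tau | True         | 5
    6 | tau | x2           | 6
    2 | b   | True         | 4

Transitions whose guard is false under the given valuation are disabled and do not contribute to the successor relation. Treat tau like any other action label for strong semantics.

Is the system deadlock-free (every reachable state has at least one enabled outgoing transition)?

Reach set: {0,3,4,5}
  0: tau→0  tau→3  tau→4  [deg 3]
  3: a→3  a→5  tau→3  [deg 3]
  4: tau→5  [deg 1]
  5: ∅  [STUCK]
Path to 5: tau·a

Answer: DEADLOCK at state 5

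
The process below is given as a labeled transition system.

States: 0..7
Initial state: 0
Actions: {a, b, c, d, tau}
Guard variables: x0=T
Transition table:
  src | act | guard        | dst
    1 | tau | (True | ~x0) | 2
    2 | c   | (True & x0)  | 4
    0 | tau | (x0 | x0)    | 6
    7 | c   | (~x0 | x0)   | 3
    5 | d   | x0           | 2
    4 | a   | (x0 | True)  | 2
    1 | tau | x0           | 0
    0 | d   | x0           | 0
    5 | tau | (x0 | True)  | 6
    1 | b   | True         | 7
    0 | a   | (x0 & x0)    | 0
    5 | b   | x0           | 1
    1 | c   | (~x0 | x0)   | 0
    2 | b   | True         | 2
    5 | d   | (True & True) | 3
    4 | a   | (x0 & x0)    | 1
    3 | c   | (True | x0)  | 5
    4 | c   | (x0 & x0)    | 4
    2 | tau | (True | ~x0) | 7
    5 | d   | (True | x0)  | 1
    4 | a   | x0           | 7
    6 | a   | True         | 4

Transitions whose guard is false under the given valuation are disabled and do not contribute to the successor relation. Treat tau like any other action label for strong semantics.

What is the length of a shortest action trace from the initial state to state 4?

Layered search for 4:
  Layer 0: {0}
  Layer 1: {6}
  Layer 2: {4}
depth(4)=2, e.g. tau·a

Answer: 2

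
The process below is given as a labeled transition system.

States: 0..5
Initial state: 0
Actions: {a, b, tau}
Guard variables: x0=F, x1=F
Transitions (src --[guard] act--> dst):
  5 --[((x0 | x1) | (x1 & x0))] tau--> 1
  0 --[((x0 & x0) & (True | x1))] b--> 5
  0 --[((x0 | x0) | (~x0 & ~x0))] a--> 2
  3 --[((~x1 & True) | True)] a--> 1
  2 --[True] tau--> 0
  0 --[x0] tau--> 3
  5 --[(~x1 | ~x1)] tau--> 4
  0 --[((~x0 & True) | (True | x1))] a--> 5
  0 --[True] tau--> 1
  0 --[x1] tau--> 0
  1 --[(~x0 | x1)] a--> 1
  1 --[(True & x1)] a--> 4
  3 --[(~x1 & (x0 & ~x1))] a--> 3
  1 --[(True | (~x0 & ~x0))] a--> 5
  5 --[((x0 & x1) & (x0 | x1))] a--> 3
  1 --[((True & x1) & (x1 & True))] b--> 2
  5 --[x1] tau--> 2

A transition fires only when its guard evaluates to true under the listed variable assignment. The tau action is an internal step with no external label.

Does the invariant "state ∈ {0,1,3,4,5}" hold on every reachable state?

Answer: INVARIANT VIOLATED at state 2

Analysis:
Inv-set: {0,1,3,4,5}
Reachable = {0,1,2,4,5}
  0: ✓
  1: ✓
  2: ✗ unsafe
  4: ✓
  5: ✓
witness against invariant: a → 2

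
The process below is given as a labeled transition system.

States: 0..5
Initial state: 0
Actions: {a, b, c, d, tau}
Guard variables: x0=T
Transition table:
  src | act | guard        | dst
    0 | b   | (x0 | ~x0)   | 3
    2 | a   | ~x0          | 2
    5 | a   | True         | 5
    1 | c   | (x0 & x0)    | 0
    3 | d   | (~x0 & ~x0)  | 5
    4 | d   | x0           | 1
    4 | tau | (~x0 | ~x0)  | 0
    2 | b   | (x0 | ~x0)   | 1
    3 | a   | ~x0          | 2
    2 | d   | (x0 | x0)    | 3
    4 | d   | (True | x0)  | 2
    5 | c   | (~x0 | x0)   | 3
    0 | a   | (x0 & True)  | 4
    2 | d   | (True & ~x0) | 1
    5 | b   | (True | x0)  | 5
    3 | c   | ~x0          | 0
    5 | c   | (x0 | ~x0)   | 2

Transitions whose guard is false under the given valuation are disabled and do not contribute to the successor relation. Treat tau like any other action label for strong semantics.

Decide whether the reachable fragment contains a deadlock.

Answer: DEADLOCK at state 3

Analysis:
Reach set: {0,1,2,3,4}
  0: a→4  b→3  [2 out]
  1: c→0  [1 out]
  2: b→1  d→3  [2 out]
  3: ∅  [deadlock]
  4: d→1  d→2  [2 out]
Path to 3: b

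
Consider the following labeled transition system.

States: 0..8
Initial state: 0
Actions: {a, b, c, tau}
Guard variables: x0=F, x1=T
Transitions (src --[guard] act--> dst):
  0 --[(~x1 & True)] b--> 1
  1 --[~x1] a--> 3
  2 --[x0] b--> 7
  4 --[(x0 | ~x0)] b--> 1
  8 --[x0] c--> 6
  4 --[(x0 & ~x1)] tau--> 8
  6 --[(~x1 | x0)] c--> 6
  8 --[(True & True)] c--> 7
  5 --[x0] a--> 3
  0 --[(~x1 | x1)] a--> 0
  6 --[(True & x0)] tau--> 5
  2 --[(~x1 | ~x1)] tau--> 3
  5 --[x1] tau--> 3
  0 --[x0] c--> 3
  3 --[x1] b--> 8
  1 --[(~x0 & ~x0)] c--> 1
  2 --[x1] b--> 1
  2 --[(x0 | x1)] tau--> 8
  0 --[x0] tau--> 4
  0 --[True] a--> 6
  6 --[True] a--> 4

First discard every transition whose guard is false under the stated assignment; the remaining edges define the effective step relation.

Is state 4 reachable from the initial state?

Guard filter leaves 10 enabled edge(s).
depth 0: {0}
depth 1: {6}  cumulative {0,6}
depth 2: {4}  cumulative {0,4,6}
depth 3: {1}  cumulative {0,1,4,6}
Reach set: {0,1,4,6}
trace reaching 4: a·a

Answer: REACHABLE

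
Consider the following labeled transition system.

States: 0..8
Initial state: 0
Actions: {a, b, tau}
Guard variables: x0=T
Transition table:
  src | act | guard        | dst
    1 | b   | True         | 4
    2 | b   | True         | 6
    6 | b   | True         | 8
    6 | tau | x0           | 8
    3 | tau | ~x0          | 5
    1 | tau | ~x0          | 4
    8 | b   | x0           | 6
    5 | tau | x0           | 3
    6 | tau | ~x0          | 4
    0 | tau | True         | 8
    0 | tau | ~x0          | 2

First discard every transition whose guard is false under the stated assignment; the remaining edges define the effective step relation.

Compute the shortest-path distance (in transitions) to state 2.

Breadth-first toward 2:
  depth 0: {0}
  depth 1: {8}
  depth 2: {6}
2 never appears.

Answer: UNREACHABLE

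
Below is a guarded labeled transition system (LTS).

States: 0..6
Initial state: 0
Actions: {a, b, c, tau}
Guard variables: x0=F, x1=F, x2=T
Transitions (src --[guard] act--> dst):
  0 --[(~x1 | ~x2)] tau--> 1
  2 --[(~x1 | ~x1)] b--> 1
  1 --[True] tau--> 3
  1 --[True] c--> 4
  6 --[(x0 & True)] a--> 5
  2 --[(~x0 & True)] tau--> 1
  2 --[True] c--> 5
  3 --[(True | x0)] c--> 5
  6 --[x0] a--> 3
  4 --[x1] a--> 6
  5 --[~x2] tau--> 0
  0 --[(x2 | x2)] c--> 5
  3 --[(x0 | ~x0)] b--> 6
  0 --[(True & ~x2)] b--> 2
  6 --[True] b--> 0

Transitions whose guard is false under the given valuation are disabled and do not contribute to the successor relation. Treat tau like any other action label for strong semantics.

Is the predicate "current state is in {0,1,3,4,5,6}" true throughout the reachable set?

Answer: INVARIANT HOLDS

Trace:
Allowed set {0,1,3,4,5,6}
Reachable = {0,1,3,4,5,6}
  0: safe
  1: safe
  3: safe
  4: safe
  5: safe
  6: safe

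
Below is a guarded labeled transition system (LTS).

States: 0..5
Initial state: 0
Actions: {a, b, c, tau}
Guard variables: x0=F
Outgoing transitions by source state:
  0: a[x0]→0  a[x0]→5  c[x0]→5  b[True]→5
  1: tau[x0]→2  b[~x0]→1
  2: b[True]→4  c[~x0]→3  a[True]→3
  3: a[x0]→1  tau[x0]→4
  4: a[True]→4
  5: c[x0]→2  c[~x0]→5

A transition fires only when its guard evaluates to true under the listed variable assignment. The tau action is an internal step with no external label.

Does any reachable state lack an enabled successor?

Reachable = {0,5}
  0: b→5  [1 exit(s)]
  5: c→5  [1 exit(s)]

Answer: DEADLOCK-FREE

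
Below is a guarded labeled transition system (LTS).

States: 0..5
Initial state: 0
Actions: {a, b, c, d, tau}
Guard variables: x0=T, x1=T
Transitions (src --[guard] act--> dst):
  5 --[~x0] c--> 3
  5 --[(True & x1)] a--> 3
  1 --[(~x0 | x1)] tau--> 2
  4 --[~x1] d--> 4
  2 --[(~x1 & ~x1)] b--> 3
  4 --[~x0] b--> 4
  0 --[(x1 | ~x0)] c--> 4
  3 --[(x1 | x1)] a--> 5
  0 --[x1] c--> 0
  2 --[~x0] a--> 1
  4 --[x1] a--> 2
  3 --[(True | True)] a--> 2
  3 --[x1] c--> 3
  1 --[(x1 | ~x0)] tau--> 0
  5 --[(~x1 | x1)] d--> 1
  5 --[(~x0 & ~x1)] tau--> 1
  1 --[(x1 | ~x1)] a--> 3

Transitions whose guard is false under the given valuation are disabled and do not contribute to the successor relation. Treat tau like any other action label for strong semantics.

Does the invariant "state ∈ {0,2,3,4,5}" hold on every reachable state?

Allowed set {0,2,3,4,5}
Reach set: {0,2,4}
  0: safe
  2: safe
  4: safe

Answer: INVARIANT HOLDS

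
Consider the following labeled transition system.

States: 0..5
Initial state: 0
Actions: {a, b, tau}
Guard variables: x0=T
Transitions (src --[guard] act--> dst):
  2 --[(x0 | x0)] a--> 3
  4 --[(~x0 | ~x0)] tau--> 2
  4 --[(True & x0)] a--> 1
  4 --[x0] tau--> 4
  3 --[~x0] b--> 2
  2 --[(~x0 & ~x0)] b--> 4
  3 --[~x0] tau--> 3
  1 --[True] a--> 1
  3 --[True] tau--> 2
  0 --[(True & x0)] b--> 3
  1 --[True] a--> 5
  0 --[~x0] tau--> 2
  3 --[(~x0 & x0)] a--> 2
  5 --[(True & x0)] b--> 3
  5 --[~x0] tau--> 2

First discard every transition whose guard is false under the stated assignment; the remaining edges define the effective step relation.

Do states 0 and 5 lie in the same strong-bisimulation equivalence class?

Answer: BISIMILAR

Trace:
Compute ~ classes (split until stable):
  round 0: {{0,1,2,3,4,5}}
  round 1: {{0,5},{1,2},{3},{4}}
  round 2: {{0,5},{1},{2},{3},{4}}
stable after 3 split(s): 5 block(s)
class of 0: {0,5}; class of 5: {0,5}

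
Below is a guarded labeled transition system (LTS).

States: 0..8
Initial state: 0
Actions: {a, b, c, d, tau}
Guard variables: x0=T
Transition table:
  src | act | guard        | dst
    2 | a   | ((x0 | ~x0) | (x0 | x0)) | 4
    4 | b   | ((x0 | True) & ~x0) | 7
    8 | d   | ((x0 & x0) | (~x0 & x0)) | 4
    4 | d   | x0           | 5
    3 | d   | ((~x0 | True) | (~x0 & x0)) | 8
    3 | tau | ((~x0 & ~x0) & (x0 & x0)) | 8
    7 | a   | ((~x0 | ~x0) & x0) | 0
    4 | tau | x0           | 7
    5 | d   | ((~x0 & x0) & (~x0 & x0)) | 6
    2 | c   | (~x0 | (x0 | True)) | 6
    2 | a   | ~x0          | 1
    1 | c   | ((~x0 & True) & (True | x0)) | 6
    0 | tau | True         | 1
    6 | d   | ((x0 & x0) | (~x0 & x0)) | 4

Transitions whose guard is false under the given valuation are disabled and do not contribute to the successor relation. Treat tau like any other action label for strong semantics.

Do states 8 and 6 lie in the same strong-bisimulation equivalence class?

Bisimulation quotient by refinement:
  π0 = {{0,1,2,3,4,5,6,7,8}}
  π1 = {{0},{1,5,7},{2},{3,6,8},{4}}
  π2 = {{0},{1,5,7},{2},{3},{4},{6,8}}
stable after 3 split(s): 6 block(s)
8∈{6,8}, 6∈{6,8}

Answer: BISIMILAR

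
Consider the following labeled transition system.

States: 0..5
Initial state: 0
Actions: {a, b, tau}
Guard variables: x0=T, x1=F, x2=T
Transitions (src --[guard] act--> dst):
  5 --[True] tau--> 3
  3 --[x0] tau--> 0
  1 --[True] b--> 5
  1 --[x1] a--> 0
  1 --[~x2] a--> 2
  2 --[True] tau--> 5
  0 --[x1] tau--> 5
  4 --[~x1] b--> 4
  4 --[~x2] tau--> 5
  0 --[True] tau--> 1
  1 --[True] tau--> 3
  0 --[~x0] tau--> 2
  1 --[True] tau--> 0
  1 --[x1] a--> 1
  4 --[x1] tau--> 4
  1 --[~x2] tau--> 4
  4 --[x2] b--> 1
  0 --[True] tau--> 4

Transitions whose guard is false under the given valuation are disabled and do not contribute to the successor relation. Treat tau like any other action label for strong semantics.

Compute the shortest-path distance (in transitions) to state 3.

Answer: 2

Analysis:
Layered search for 3:
  L0 = {0}
  L1 = {1,4}
  L2 = {3,5}
first hit 3 at d=2 via tau·tau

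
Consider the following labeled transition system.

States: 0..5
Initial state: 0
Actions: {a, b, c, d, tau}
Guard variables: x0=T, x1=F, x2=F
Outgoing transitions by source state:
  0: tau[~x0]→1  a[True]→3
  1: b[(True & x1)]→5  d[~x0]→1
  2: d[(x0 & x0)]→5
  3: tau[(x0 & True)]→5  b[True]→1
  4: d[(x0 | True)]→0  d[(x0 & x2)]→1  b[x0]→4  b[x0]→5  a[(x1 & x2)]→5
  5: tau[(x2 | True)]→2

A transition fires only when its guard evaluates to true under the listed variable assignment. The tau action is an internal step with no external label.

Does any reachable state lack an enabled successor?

Answer: DEADLOCK at state 1

Analysis:
Reachable = {0,1,2,3,5}
  0: a→3  [1 out]
  1: ∅  [STUCK]
  2: d→5  [1 out]
  3: b→1  tau→5  [2 out]
  5: tau→2  [1 out]
trace reaching 1: a·b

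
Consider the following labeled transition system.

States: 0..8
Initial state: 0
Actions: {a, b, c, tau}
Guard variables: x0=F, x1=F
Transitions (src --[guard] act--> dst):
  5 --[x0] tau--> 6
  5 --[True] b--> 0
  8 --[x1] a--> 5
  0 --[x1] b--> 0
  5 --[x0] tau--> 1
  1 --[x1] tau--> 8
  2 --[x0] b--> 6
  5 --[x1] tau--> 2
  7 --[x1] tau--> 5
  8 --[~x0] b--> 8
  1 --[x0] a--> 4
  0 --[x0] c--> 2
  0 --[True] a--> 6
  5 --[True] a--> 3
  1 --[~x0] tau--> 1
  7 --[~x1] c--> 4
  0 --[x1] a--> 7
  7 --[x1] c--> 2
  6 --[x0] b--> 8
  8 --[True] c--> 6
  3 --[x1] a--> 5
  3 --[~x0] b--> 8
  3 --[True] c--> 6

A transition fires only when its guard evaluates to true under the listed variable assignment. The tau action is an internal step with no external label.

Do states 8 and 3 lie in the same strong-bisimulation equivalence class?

Answer: BISIMILAR

Trace:
Refine partition for ~:
  P[0] = {{0,1,2,3,4,5,6,7,8}}
  P[1] = {{0},{1},{2,4,6},{3,8},{5},{7}}
6 equivalence class(es) (converged in 2)
8∈{3,8}, 3∈{3,8}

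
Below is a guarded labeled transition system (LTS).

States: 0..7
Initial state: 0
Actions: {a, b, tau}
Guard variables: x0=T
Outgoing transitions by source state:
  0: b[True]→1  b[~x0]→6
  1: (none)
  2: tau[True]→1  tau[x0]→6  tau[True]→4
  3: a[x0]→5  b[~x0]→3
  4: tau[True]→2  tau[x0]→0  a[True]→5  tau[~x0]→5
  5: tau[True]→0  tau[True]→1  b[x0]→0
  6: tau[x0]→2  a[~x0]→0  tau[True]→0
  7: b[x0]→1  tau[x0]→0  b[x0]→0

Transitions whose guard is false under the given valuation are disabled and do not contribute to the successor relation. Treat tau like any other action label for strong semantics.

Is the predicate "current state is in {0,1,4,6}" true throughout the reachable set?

Safe = {0,1,4,6}
Reach set: {0,1}
  0: ✓
  1: ✓

Answer: INVARIANT HOLDS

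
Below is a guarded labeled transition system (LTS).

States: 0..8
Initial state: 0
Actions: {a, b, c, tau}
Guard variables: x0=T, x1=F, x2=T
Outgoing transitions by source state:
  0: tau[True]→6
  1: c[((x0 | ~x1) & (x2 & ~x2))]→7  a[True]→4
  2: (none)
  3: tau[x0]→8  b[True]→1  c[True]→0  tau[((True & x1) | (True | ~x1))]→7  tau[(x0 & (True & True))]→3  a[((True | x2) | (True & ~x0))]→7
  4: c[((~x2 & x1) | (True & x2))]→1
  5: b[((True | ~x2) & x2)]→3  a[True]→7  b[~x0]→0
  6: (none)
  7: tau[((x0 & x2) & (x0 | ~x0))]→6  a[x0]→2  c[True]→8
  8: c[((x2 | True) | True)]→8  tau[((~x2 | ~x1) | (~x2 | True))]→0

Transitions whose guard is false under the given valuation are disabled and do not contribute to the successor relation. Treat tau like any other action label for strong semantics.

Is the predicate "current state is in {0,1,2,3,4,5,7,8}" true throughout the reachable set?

Answer: INVARIANT VIOLATED at state 6

Analysis:
Allowed set {0,1,2,3,4,5,7,8}
R = {0,6}
  0: safe
  6: outside
witness against invariant: tau → 6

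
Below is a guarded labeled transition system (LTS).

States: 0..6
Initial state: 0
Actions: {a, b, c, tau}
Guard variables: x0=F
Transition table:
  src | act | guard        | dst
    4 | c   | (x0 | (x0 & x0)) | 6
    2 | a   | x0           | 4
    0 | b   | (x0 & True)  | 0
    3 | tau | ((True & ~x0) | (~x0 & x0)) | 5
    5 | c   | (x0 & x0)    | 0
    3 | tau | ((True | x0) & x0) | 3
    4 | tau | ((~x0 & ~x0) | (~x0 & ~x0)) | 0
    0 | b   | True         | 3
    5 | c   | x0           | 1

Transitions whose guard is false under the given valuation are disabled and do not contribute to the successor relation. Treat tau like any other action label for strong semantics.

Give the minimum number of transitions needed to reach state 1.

Answer: UNREACHABLE

Trace:
Layered search for 1:
  L0 = {0}
  L1 = {3}
  L2 = {5}
1 never appears.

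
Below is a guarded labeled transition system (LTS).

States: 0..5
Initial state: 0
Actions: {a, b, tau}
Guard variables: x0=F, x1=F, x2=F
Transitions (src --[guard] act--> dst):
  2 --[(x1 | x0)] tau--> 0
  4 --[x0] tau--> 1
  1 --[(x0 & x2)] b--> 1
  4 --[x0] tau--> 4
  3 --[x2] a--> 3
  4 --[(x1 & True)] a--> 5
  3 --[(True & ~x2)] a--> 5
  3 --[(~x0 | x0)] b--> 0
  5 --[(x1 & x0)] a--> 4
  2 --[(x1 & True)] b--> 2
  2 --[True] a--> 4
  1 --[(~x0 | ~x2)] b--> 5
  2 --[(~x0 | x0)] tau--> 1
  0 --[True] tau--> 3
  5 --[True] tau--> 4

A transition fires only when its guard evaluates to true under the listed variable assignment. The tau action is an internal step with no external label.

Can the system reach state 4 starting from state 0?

7 transition(s) survive guard evaluation.
Layer 0: {0}
Layer 1: {3}  now seen {0,3}
Layer 2: {5}  now seen {0,3,5}
Layer 3: {4}  now seen {0,3,4,5}
Reach set: {0,3,4,5}
witness 4: tau·a·tau

Answer: REACHABLE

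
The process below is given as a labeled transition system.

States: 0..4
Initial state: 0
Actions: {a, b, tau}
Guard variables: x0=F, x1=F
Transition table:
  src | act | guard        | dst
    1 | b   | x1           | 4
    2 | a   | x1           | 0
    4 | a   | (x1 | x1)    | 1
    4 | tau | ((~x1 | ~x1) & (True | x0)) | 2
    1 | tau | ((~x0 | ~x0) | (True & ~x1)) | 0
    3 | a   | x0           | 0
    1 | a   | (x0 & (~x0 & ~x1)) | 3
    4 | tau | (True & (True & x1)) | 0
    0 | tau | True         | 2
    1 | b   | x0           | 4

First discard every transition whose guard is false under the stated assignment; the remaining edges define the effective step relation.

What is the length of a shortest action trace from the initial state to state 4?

Answer: UNREACHABLE

Trace:
Layered search for 4:
  L0 = {0}
  L1 = {2}
4 never appears.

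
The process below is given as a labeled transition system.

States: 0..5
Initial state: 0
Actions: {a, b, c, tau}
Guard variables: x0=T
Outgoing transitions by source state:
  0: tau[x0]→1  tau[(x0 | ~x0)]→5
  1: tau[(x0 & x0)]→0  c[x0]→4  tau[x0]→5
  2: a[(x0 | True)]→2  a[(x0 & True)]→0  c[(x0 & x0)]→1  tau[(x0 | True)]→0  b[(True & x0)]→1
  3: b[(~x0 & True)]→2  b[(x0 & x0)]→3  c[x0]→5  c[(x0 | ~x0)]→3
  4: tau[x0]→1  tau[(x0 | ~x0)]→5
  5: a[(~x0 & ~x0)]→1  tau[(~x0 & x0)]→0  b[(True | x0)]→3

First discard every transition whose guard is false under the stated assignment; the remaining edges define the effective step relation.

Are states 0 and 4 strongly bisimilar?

Bisimulation quotient by refinement:
  P[0] = {{0,1,2,3,4,5}}
  P[1] = {{0,4},{1},{2},{3},{5}}
Fixed point at round 2; 5 class(es).
[0]={0,4}  [4]={0,4}

Answer: BISIMILAR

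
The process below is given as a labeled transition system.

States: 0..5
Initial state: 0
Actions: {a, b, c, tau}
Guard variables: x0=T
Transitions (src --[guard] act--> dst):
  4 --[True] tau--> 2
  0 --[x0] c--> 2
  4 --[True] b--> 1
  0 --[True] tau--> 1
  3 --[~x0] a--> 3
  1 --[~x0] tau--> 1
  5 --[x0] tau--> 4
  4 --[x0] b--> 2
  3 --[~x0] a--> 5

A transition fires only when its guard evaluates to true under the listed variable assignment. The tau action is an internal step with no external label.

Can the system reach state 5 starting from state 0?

Answer: UNREACHABLE

Trace:
After dropping false guards: 6 live edges.
depth 0: {0}
depth 1: {1,2}  now seen {0,1,2}
Reach set: {0,1,2}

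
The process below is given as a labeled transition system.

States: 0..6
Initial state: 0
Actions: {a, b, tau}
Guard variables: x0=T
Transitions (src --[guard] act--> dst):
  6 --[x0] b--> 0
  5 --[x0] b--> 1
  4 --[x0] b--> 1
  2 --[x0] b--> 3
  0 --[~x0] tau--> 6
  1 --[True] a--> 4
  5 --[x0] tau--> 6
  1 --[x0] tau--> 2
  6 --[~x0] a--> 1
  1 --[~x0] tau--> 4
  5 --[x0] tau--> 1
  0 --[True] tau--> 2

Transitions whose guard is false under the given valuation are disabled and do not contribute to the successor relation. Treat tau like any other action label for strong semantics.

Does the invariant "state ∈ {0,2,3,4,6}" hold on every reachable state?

Answer: INVARIANT HOLDS

Trace:
Allowed set {0,2,3,4,6}
Reach set: {0,2,3}
  0: safe
  2: safe
  3: safe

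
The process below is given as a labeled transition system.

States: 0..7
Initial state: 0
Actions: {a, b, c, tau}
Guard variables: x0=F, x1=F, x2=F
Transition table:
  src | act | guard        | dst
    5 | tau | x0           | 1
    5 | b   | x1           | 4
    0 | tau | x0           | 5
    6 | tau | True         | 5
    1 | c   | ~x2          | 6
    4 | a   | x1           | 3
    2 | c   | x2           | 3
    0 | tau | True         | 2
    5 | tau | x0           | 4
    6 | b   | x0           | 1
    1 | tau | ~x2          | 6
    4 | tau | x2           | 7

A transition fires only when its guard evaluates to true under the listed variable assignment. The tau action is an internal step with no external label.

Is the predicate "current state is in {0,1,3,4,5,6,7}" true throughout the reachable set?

Answer: INVARIANT VIOLATED at state 2

Trace:
Inv-set: {0,1,3,4,5,6,7}
R = {0,2}
  0: ok
  2: VIOLATES
witness against invariant: tau → 2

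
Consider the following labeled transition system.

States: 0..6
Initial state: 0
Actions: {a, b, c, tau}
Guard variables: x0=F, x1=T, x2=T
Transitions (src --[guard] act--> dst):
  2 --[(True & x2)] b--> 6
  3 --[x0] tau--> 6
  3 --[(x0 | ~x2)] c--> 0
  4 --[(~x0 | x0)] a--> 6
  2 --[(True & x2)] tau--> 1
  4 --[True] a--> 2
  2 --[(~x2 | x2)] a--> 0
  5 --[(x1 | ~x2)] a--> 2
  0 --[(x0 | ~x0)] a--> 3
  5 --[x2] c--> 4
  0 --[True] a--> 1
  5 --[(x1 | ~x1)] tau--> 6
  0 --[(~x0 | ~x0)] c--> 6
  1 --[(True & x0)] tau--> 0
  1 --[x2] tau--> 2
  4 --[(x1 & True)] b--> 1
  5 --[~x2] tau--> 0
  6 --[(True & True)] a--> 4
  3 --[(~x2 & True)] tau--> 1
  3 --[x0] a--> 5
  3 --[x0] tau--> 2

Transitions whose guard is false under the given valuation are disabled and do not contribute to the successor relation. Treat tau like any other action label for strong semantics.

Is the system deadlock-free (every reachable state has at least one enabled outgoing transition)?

Reachable = {0,1,2,3,4,6}
  0: a→1  a→3  c→6  [3 exit(s)]
  1: tau→2  [1 exit(s)]
  2: a→0  b→6  tau→1  [3 exit(s)]
  3: ∅  [no exit]
  4: a→2  a→6  b→1  [3 exit(s)]
  6: a→4  [1 exit(s)]
witness 3: a

Answer: DEADLOCK at state 3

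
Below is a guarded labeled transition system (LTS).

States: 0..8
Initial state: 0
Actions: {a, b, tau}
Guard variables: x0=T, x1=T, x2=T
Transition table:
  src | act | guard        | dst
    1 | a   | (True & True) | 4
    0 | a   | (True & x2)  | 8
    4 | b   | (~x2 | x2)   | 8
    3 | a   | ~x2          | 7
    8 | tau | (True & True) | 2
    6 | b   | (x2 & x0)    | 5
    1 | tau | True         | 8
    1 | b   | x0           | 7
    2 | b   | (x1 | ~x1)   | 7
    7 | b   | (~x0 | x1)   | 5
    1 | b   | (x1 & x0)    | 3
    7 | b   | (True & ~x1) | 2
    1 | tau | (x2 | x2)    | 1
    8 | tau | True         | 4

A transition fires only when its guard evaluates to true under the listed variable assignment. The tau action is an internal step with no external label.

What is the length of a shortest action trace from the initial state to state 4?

Breadth-first toward 4:
  depth 0: {0}
  depth 1: {8}
  depth 2: {2,4}
4 enters at depth 2; path a·tau

Answer: 2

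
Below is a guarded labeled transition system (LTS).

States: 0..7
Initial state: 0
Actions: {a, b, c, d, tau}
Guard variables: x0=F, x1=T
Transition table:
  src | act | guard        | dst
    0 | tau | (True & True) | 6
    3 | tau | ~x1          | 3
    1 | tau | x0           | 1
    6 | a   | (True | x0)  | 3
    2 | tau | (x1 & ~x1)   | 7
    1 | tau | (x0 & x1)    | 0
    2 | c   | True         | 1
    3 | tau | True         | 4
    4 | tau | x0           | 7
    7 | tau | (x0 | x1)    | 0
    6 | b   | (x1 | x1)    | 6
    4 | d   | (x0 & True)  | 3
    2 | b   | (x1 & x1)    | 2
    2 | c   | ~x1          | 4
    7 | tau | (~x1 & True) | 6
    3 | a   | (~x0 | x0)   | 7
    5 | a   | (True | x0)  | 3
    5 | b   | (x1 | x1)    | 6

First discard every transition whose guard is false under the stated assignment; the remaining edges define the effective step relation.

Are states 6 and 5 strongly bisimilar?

Answer: BISIMILAR

Working:
Compute ~ classes (split until stable):
  P[0] = {{0,1,2,3,4,5,6,7}}
  P[1] = {{0,7},{1,4},{2},{3},{5,6}}
  P[2] = {{0},{1,4},{2},{3},{5,6},{7}}
6 equivalence class(es) (converged in 3)
[6]={5,6}  [5]={5,6}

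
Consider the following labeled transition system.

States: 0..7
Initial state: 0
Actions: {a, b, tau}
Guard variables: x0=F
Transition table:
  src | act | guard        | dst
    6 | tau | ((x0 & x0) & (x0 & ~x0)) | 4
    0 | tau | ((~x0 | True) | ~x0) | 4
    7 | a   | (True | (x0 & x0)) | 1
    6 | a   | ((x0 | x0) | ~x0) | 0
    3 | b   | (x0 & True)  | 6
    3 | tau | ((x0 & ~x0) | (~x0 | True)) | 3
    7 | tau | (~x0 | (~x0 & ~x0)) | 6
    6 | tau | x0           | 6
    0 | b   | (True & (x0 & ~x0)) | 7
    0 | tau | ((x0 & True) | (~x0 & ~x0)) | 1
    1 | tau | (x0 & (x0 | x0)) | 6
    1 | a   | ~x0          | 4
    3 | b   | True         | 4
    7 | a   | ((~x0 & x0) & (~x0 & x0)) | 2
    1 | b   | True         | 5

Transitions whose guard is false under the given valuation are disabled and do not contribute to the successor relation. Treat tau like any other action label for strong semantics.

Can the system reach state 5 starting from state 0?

Answer: REACHABLE

Working:
Guard filter leaves 9 enabled edge(s).
L0 = {0}
L1 = {1,4}  now seen {0,1,4}
L2 = {5}  now seen {0,1,4,5}
R = {0,1,4,5}
Path to 5: tau·b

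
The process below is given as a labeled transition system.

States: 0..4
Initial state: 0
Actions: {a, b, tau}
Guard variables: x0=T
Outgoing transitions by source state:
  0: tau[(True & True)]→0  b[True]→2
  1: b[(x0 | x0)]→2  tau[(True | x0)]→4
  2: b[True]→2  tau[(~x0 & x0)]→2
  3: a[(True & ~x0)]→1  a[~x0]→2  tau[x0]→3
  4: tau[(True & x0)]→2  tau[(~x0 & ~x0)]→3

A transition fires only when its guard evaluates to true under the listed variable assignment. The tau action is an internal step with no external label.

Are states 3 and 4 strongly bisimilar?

Refine partition for ~:
  π0 = {{0,1,2,3,4}}
  π1 = {{0,1},{2},{3,4}}
  π2 = {{0},{1},{2},{3},{4}}
5 equivalence class(es) (converged in 3)
[3]={3}  [4]={4}

Answer: NOT BISIMILAR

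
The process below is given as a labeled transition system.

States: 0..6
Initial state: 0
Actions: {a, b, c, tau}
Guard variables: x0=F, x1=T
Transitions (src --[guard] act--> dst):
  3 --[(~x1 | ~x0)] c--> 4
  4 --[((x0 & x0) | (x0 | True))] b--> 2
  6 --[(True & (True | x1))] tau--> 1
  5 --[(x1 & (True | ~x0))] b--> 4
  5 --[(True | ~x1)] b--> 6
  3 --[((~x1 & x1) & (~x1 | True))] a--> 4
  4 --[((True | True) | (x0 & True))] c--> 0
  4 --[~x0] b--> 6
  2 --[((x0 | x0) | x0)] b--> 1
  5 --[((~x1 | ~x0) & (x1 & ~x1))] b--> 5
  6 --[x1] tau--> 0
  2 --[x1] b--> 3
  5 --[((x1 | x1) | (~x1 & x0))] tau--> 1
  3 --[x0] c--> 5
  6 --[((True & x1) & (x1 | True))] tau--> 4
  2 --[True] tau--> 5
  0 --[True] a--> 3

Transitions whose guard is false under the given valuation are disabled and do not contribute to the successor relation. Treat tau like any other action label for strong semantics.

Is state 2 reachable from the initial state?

Answer: REACHABLE

Working:
After dropping false guards: 13 live edges.
Layer 0: {0}
Layer 1: {3}  total {0,3}
Layer 2: {4}  total {0,3,4}
Layer 3: {2,6}  total {0,2,3,4,6}
Layer 4: {1,5}  total {0,1,2,3,4,5,6}
R = {0,1,2,3,4,5,6}
trace reaching 2: a·c·b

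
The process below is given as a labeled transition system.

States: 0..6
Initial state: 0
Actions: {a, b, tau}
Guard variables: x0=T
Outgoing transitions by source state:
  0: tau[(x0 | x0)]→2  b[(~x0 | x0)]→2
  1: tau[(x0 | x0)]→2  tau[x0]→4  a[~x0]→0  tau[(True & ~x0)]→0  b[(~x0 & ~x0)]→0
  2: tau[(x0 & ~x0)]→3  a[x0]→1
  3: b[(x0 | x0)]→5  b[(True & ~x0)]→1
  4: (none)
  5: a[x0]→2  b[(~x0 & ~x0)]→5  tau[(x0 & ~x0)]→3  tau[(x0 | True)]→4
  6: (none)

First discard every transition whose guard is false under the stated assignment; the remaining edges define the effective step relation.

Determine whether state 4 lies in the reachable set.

Answer: REACHABLE

Working:
Guard filter leaves 8 enabled edge(s).
L0 = {0}
L1 = {2}  total {0,2}
L2 = {1}  total {0,1,2}
L3 = {4}  total {0,1,2,4}
Reach set: {0,1,2,4}
Path to 4: tau·a·tau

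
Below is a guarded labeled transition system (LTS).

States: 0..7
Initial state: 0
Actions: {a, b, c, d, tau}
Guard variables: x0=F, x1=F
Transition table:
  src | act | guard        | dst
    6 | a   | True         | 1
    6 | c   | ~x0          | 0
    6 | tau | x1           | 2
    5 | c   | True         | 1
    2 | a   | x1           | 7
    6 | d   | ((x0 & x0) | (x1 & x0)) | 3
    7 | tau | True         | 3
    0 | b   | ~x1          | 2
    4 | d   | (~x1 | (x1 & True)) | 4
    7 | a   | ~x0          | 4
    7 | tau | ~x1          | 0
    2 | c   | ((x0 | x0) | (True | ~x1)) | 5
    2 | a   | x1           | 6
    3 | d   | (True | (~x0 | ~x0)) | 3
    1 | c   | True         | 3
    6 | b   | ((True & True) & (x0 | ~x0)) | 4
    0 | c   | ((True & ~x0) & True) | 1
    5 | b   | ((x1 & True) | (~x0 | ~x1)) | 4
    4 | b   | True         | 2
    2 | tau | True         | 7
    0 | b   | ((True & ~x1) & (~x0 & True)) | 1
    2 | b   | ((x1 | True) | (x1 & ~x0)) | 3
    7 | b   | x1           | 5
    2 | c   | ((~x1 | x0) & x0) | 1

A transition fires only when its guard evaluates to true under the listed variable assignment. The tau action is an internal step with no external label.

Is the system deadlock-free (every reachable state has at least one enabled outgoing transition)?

Answer: DEADLOCK-FREE

Working:
Reach set: {0,1,2,3,4,5,7}
  0: b→1  b→2  c→1  [3 out]
  1: c→3  [1 out]
  2: b→3  c→5  tau→7  [3 out]
  3: d→3  [1 out]
  4: b→2  d→4  [2 out]
  5: b→4  c→1  [2 out]
  7: a→4  tau→0  tau→3  [3 out]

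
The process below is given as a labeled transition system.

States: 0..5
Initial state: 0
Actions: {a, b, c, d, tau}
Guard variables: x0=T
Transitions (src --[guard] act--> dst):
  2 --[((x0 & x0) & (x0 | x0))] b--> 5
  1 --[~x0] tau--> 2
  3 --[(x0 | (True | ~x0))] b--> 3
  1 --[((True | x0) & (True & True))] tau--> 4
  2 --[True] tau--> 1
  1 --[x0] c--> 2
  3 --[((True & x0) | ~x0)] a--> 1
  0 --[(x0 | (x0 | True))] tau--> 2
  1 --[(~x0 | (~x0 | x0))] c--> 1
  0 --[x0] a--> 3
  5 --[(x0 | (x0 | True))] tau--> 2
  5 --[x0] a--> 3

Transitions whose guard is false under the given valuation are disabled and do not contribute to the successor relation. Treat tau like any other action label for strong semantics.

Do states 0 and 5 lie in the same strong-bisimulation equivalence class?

Answer: BISIMILAR

Analysis:
Refine partition for ~:
  round 0: {{0,1,2,3,4,5}}
  round 1: {{0,5},{1},{2},{3},{4}}
5 equivalence class(es) (converged in 2)
0∈{0,5}, 5∈{0,5}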